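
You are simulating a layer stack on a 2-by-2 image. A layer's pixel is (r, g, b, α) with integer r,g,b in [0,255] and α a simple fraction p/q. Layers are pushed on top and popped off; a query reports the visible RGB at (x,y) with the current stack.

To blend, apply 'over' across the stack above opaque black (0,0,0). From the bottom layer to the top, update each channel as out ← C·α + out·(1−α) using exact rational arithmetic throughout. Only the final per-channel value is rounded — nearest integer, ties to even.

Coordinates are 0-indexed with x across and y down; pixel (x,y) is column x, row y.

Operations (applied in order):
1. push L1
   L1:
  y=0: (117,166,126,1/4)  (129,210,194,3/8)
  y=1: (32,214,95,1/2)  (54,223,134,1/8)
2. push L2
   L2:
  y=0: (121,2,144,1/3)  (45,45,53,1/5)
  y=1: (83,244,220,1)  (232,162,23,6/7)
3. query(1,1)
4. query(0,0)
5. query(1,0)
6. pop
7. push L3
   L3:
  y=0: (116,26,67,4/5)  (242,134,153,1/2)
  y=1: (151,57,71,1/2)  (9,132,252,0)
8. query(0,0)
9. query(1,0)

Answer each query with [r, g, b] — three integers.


at x=1,y=1 over L1,L2:
+L1 (α=1/8) → [27/4, 223/8, 67/4]
+L2 (α=6/7) → [5595/28, 7999/56, 619/28]
= [200, 143, 22]

at x=0,y=0 over L1,L2:
after L1 α=1/4: [117/4, 83/2, 63/2]
after L2 α=1/3: [359/6, 85/3, 69]
rounded: [60, 28, 69]

at x=1,y=0 over L1,L2:
L1 α=3/8: [387/8, 315/4, 291/4]
L2 α=1/5: [477/10, 72, 344/5]
= [48, 72, 69]

query (0,0) [L1,L3] — begin 0,0,0
+L1 (α=1/4) → [117/4, 83/2, 63/2]
+L3 (α=4/5) → [1973/20, 291/10, 599/10]
= [99, 29, 60]

(1,0) stack=L1,L3; from [0,0,0]:
+L1 (α=3/8) → [387/8, 315/4, 291/4]
+L3 (α=1/2) → [2323/16, 851/8, 903/8]
rounded: [145, 106, 113]


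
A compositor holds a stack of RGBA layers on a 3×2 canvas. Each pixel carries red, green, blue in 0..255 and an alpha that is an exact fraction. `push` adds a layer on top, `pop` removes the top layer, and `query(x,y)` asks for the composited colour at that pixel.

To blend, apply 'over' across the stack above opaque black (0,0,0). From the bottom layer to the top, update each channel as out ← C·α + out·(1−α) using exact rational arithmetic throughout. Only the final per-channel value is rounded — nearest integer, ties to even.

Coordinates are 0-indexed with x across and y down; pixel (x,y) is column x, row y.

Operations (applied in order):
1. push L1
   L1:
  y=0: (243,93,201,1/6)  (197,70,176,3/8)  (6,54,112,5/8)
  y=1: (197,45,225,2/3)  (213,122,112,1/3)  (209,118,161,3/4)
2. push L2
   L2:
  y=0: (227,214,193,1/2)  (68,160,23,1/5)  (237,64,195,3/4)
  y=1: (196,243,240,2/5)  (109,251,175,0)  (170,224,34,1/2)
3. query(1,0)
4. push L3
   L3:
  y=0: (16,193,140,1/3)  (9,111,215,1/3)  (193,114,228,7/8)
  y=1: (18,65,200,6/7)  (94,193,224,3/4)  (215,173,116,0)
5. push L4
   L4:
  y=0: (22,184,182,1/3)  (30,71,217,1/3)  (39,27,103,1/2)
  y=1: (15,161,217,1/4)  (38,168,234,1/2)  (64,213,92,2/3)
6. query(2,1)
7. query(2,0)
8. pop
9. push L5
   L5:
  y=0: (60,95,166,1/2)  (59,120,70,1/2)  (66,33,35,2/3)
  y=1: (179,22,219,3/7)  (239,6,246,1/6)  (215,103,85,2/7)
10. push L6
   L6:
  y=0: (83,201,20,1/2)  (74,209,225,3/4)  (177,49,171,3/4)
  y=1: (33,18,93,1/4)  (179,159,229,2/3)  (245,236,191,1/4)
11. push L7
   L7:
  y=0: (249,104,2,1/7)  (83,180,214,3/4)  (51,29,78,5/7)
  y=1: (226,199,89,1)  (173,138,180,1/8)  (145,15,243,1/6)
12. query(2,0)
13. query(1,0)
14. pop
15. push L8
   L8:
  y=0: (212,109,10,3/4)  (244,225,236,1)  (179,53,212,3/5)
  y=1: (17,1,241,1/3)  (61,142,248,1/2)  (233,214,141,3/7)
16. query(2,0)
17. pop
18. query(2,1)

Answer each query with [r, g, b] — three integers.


query (1,0) [L1,L2] — begin 0,0,0
L1 α=3/8: [591/8, 105/4, 66]
L2 α=1/5: [727/10, 53, 287/5]
→ [73, 53, 57]

at x=2,y=1 over L1,L2,L3,L4:
+L1 (α=3/4) → [627/4, 177/2, 483/4]
+L2 (α=1/2) → [1307/8, 625/4, 619/8]
+L3 (α=0) → [1307/8, 625/4, 619/8]
+L4 (α=2/3) → [777/8, 2329/12, 697/8]
= [97, 194, 87]

(2,0) stack=L1,L2,L3,L4; from [0,0,0]:
after L1 α=5/8: [15/4, 135/4, 70]
after L2 α=3/4: [2859/16, 903/16, 655/4]
after L3 α=7/8: [24475/128, 13671/128, 7039/32]
after L4 α=1/2: [29467/256, 17127/256, 10335/64]
= [115, 67, 161]

(2,0) stack=L1,L2,L3,L5,L6,L7; from [0,0,0]:
after L1 α=5/8: [15/4, 135/4, 70]
after L2 α=3/4: [2859/16, 903/16, 655/4]
after L3 α=7/8: [24475/128, 13671/128, 7039/32]
after L5 α=2/3: [41371/384, 7373/128, 3093/32]
after L6 α=3/4: [245275/1536, 26189/512, 19509/128]
after L7 α=5/7: [441115/5376, 63309/1792, 44469/448]
= [82, 35, 99]

at x=1,y=0 over L1,L2,L3,L5,L6,L7:
+L1 (α=3/8) → [591/8, 105/4, 66]
+L2 (α=1/5) → [727/10, 53, 287/5]
+L3 (α=1/3) → [772/15, 217/3, 1649/15]
+L5 (α=1/2) → [1657/30, 577/6, 2699/30]
+L6 (α=3/4) → [8317/120, 4339/24, 22949/120]
+L7 (α=3/4) → [38197/480, 17299/96, 99989/480]
→ [80, 180, 208]

(2,0) stack=L1,L2,L3,L5,L6,L8; from [0,0,0]:
L1 α=5/8: [15/4, 135/4, 70]
L2 α=3/4: [2859/16, 903/16, 655/4]
L3 α=7/8: [24475/128, 13671/128, 7039/32]
L5 α=2/3: [41371/384, 7373/128, 3093/32]
L6 α=3/4: [245275/1536, 26189/512, 19509/128]
L8 α=3/5: [657691/3840, 66893/1280, 60213/320]
→ [171, 52, 188]

query (2,1) [L1,L2,L3,L5,L6] — begin 0,0,0
+L1 (α=3/4) → [627/4, 177/2, 483/4]
+L2 (α=1/2) → [1307/8, 625/4, 619/8]
+L3 (α=0) → [1307/8, 625/4, 619/8]
+L5 (α=2/7) → [1425/8, 3949/28, 4455/56]
+L6 (α=1/4) → [6235/32, 18455/112, 24061/224]
→ [195, 165, 107]


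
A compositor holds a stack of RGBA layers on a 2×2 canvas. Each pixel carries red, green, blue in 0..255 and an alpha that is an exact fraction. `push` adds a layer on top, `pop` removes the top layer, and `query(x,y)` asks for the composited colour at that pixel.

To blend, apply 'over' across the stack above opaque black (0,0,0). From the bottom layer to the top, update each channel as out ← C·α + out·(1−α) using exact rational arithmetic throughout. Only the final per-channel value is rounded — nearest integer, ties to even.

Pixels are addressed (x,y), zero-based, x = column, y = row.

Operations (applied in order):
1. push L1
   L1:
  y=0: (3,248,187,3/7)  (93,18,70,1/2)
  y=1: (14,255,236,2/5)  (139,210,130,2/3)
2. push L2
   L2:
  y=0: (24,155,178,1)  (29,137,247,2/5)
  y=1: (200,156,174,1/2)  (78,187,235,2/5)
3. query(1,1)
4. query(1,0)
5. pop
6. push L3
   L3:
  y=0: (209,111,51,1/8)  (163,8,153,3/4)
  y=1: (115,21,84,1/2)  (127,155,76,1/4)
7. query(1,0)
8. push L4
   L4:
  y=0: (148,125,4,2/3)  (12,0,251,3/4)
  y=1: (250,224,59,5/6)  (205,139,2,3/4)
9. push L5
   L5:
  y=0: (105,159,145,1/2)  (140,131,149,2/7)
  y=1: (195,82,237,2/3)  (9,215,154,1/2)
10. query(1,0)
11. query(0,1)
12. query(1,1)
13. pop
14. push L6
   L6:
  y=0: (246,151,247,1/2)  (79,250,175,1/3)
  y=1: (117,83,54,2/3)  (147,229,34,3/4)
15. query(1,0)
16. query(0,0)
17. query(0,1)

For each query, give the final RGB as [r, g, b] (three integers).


(1,1) stack=L1,L2; from [0,0,0]:
L1 α=2/3: [278/3, 140, 260/3]
L2 α=2/5: [434/5, 794/5, 146]
= [87, 159, 146]

at x=1,y=0 over L1,L2:
+L1 (α=1/2) → [93/2, 9, 35]
+L2 (α=2/5) → [79/2, 301/5, 599/5]
rounded: [40, 60, 120]

query (1,0) [L1,L3] — begin 0,0,0
+L1 (α=1/2) → [93/2, 9, 35]
+L3 (α=3/4) → [1071/8, 33/4, 247/2]
rounded: [134, 8, 124]

(1,0) stack=L1,L3,L4,L5; from [0,0,0]:
after L1 α=1/2: [93/2, 9, 35]
after L3 α=3/4: [1071/8, 33/4, 247/2]
after L4 α=3/4: [1359/32, 33/16, 1753/8]
after L5 α=2/7: [15755/224, 4357/112, 11149/56]
= [70, 39, 199]

(0,1) stack=L1,L3,L4,L5; from [0,0,0]:
L1 α=2/5: [28/5, 102, 472/5]
L3 α=1/2: [603/10, 123/2, 446/5]
L4 α=5/6: [13103/60, 2363/12, 1921/30]
L5 α=2/3: [36503/180, 4331/36, 16141/90]
→ [203, 120, 179]

query (1,1) [L1,L3,L4,L5] — begin 0,0,0
+L1 (α=2/3) → [278/3, 140, 260/3]
+L3 (α=1/4) → [405/4, 575/4, 84]
+L4 (α=3/4) → [2865/16, 2243/16, 45/2]
+L5 (α=1/2) → [3009/32, 5683/32, 353/4]
rounded: [94, 178, 88]

query (1,0) [L1,L3,L4,L6] — begin 0,0,0
+L1 (α=1/2) → [93/2, 9, 35]
+L3 (α=3/4) → [1071/8, 33/4, 247/2]
+L4 (α=3/4) → [1359/32, 33/16, 1753/8]
+L6 (α=1/3) → [2623/48, 2033/24, 2453/12]
rounded: [55, 85, 204]

(0,0) stack=L1,L3,L4,L6; from [0,0,0]:
+L1 (α=3/7) → [9/7, 744/7, 561/7]
+L3 (α=1/8) → [109/4, 855/8, 153/2]
+L4 (α=2/3) → [431/4, 2855/24, 169/6]
+L6 (α=1/2) → [1415/8, 6479/48, 1651/12]
→ [177, 135, 138]

at x=0,y=1 over L1,L3,L4,L6:
after L1 α=2/5: [28/5, 102, 472/5]
after L3 α=1/2: [603/10, 123/2, 446/5]
after L4 α=5/6: [13103/60, 2363/12, 1921/30]
after L6 α=2/3: [27143/180, 4355/36, 5161/90]
= [151, 121, 57]


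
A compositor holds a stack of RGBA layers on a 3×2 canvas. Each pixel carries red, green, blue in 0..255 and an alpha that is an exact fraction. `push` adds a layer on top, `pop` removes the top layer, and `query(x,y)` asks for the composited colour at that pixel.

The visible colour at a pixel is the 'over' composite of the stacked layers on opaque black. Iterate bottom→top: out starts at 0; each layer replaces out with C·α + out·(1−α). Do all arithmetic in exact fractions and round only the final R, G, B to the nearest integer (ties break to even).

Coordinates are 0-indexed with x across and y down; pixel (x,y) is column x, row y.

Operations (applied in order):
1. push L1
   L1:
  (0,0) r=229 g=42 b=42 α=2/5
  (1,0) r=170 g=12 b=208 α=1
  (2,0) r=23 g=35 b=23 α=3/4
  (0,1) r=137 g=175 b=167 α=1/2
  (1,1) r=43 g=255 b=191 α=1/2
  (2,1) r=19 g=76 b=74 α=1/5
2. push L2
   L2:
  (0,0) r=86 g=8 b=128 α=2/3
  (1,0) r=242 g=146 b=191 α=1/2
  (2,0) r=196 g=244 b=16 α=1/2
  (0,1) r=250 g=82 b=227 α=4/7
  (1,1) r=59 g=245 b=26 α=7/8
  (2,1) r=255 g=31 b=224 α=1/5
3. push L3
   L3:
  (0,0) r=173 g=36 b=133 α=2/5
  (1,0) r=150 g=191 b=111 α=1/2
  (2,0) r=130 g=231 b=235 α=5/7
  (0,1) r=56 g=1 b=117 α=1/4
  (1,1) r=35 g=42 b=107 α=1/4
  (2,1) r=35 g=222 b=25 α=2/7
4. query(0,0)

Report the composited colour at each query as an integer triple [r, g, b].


(0,0) stack=L1,L2,L3; from [0,0,0]:
L1 α=2/5: [458/5, 84/5, 84/5]
L2 α=2/3: [1318/15, 164/15, 1364/15]
L3 α=2/5: [3048/25, 524/25, 2694/25]
= [122, 21, 108]


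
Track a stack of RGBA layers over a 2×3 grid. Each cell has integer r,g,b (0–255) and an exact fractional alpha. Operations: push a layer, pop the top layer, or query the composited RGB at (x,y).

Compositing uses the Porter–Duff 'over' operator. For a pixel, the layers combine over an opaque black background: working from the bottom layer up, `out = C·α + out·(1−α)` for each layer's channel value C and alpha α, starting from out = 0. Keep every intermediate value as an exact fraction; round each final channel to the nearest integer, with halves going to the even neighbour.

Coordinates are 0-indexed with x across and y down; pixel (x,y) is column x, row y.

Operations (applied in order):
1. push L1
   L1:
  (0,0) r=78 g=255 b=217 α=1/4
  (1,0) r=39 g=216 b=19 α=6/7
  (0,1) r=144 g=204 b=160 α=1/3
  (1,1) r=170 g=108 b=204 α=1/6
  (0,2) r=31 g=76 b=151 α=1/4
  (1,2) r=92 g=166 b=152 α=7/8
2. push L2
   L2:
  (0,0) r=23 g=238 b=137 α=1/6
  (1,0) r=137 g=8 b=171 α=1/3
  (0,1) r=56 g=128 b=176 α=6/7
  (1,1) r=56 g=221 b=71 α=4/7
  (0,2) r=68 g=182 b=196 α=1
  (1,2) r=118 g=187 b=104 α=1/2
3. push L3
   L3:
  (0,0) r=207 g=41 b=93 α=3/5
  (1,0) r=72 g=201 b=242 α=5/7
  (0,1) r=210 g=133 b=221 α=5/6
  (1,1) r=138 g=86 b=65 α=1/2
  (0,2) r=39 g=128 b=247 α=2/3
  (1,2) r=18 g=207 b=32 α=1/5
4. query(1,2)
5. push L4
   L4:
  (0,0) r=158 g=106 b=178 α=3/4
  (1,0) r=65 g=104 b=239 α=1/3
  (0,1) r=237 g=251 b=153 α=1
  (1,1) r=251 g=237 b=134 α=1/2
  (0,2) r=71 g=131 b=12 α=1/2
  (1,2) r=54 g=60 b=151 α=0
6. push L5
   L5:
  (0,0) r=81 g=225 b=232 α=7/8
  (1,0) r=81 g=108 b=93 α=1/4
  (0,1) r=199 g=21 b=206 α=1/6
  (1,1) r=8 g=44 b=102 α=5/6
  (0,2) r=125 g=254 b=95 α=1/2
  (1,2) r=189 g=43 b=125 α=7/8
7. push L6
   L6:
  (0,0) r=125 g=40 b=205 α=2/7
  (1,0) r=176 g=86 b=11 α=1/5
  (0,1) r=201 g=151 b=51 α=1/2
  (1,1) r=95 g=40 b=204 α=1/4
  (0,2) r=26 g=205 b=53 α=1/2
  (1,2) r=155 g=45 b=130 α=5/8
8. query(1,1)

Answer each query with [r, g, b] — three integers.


at x=1,y=2 over L1,L2,L3:
+L1 (α=7/8) → [161/2, 581/4, 133]
+L2 (α=1/2) → [397/4, 1329/8, 237/2]
+L3 (α=1/5) → [83, 1743/10, 506/5]
→ [83, 174, 101]

(1,1) stack=L1,L2,L3,L4,L5,L6; from [0,0,0]:
L1 α=1/6: [85/3, 18, 34]
L2 α=4/7: [309/7, 134, 386/7]
L3 α=1/2: [1275/14, 110, 841/14]
L4 α=1/2: [4789/28, 347/2, 2717/28]
L5 α=5/6: [5909/168, 787/12, 16997/168]
L6 α=1/4: [11229/224, 947/16, 28421/224]
rounded: [50, 59, 127]


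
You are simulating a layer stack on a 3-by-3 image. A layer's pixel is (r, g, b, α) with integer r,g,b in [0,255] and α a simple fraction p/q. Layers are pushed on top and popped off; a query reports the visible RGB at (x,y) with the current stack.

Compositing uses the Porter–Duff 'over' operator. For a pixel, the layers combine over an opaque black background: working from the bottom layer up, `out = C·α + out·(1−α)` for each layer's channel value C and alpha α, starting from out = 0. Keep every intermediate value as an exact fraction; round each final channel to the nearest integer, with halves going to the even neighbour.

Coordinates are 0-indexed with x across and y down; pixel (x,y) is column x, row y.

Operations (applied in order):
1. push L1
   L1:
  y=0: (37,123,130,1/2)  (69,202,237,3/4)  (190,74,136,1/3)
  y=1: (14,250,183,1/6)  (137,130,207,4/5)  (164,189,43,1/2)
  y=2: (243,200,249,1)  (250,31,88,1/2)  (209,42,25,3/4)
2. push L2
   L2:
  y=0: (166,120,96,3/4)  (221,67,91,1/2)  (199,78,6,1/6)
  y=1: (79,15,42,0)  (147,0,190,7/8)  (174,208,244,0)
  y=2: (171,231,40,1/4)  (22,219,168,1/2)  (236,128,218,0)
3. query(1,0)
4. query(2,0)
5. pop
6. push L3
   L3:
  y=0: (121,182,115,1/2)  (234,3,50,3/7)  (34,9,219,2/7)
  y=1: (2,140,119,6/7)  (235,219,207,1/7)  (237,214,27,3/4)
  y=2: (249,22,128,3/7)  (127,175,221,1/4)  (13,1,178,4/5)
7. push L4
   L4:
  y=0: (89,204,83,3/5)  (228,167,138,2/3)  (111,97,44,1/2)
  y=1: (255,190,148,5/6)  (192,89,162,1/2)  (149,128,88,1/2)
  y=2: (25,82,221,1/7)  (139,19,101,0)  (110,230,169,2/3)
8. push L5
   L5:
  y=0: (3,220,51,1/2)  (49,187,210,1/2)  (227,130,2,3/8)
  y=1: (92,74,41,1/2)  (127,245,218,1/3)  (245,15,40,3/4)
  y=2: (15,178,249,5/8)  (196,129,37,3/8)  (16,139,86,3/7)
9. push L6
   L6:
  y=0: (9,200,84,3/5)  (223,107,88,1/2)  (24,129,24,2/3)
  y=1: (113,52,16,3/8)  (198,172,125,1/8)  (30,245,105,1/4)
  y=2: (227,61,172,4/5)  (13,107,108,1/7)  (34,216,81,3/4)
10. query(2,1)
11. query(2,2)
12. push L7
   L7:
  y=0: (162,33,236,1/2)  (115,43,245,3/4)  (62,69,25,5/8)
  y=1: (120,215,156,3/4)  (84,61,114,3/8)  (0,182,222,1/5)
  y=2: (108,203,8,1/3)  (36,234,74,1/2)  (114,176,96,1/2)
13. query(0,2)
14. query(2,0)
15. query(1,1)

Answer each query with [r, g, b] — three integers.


query (1,0) [L1,L2] — begin 0,0,0
L1 α=3/4: [207/4, 303/2, 711/4]
L2 α=1/2: [1091/8, 437/4, 1075/8]
= [136, 109, 134]

query (2,0) [L1,L2] — begin 0,0,0
after L1 α=1/3: [190/3, 74/3, 136/3]
after L2 α=1/6: [1547/18, 302/9, 349/9]
→ [86, 34, 39]

at x=2,y=1 over L1,L3,L4,L5,L6:
after L1 α=1/2: [82, 189/2, 43/2]
after L3 α=3/4: [793/4, 1473/8, 205/8]
after L4 α=1/2: [1389/8, 2497/16, 909/16]
after L5 α=3/4: [7269/32, 3217/64, 2829/64]
after L6 α=1/4: [22767/128, 25331/256, 15207/256]
→ [178, 99, 59]

query (2,2) [L1,L3,L4,L5,L6] — begin 0,0,0
L1 α=3/4: [627/4, 63/2, 75/4]
L3 α=4/5: [167/4, 71/10, 2923/20]
L4 α=2/3: [349/4, 1557/10, 9683/60]
L5 α=3/7: [397/7, 5199/35, 13553/105]
L6 α=3/4: [1111/28, 27879/140, 9767/105]
rounded: [40, 199, 93]

query (0,2) [L1,L3,L4,L5,L6,L7] — begin 0,0,0
L1 α=1: [243, 200, 249]
L3 α=3/7: [1719/7, 866/7, 1380/7]
L4 α=1/7: [10489/49, 5770/49, 9827/49]
L5 α=5/8: [17571/196, 7615/49, 45243/196]
L6 α=4/5: [195539/980, 19571/245, 180091/980]
L7 α=1/3: [248459/1470, 88877/735, 61337/490]
rounded: [169, 121, 125]

(2,0) stack=L1,L3,L4,L5,L6,L7; from [0,0,0]:
L1 α=1/3: [190/3, 74/3, 136/3]
L3 α=2/7: [1154/21, 424/21, 1994/21]
L4 α=1/2: [3485/42, 2461/42, 1459/21]
L5 α=3/8: [46027/336, 28685/336, 7421/168]
L6 α=2/3: [62155/1008, 115373/1008, 15485/504]
L7 α=5/8: [166315/2688, 231293/2688, 36485/1344]
rounded: [62, 86, 27]

(1,1) stack=L1,L3,L4,L5,L6,L7; from [0,0,0]:
after L1 α=4/5: [548/5, 104, 828/5]
after L3 α=1/7: [4463/35, 843/7, 6003/35]
after L4 α=1/2: [11183/70, 733/7, 11673/70]
after L5 α=1/3: [15628/105, 3181/21, 19303/105]
after L6 α=1/8: [9299/60, 3697/24, 10589/60]
after L7 α=3/8: [12323/96, 22877/192, 14693/96]
→ [128, 119, 153]


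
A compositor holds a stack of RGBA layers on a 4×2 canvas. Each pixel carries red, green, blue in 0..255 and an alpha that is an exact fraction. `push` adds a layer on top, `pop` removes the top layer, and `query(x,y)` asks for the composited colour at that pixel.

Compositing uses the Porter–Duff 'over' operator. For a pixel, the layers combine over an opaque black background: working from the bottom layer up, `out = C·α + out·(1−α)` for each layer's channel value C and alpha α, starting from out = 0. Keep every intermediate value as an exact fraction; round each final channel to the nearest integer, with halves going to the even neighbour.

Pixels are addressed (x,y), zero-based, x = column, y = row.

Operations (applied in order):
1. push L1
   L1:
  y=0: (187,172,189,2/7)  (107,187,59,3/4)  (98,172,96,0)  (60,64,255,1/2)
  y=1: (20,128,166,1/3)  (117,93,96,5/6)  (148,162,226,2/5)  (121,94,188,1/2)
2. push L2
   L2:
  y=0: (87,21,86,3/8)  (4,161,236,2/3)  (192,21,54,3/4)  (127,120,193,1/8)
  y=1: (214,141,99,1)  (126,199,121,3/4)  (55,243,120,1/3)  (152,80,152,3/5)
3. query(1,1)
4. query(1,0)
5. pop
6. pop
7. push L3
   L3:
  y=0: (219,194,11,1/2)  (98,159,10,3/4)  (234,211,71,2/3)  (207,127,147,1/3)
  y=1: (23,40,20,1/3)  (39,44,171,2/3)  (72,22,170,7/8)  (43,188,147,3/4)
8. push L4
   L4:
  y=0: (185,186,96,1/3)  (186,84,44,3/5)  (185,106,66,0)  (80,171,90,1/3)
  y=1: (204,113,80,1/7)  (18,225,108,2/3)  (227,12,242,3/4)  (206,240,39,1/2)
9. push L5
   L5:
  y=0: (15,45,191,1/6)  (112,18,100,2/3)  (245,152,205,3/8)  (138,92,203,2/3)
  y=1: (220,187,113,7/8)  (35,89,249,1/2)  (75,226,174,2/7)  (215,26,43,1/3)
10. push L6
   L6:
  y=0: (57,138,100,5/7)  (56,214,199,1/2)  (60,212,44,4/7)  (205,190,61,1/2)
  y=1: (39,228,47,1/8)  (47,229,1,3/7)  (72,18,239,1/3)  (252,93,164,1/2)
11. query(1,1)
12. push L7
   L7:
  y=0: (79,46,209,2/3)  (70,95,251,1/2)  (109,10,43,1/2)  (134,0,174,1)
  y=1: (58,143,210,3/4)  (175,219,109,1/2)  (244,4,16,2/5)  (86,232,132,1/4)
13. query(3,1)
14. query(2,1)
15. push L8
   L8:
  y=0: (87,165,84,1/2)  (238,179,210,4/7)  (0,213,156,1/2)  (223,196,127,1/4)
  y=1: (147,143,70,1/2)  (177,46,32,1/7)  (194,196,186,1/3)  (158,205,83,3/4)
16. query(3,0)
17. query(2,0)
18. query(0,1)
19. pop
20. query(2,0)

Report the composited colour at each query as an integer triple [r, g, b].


(1,1) stack=L1,L2; from [0,0,0]:
+L1 (α=5/6) → [195/2, 155/2, 80]
+L2 (α=3/4) → [951/8, 1349/8, 443/4]
→ [119, 169, 111]

query (1,0) [L1,L2] — begin 0,0,0
+L1 (α=3/4) → [321/4, 561/4, 177/4]
+L2 (α=2/3) → [353/12, 1849/12, 2065/12]
rounded: [29, 154, 172]

at x=1,y=1 over L3,L4,L5,L6:
L3 α=2/3: [26, 88/3, 114]
L4 α=2/3: [62/3, 1438/9, 110]
L5 α=1/2: [167/6, 2239/18, 359/2]
L6 α=3/7: [757/21, 1523/9, 103]
→ [36, 169, 103]

(3,1) stack=L3,L4,L5,L6,L7; from [0,0,0]:
after L3 α=3/4: [129/4, 141, 441/4]
after L4 α=1/2: [953/8, 381/2, 597/8]
after L5 α=1/3: [1813/12, 407/3, 769/12]
after L6 α=1/2: [4837/24, 343/3, 2737/24]
after L7 α=1/4: [5525/32, 575/4, 3793/32]
= [173, 144, 119]

(2,1) stack=L3,L4,L5,L6,L7; from [0,0,0]:
+L3 (α=7/8) → [63, 77/4, 595/4]
+L4 (α=3/4) → [186, 221/16, 3499/16]
+L5 (α=2/7) → [1080/7, 1191/16, 23063/112]
+L6 (α=1/3) → [888/7, 445/8, 12149/56]
+L7 (α=2/5) → [1216/7, 1399/40, 38239/280]
rounded: [174, 35, 137]

(3,0) stack=L3,L4,L5,L6,L7,L8; from [0,0,0]:
L3 α=1/3: [69, 127/3, 49]
L4 α=1/3: [218/3, 767/9, 188/3]
L5 α=2/3: [1046/9, 2423/27, 1406/9]
L6 α=1/2: [2891/18, 7553/54, 1955/18]
L7 α=1: [134, 0, 174]
L8 α=1/4: [625/4, 49, 649/4]
rounded: [156, 49, 162]

(2,0) stack=L3,L4,L5,L6,L7,L8; from [0,0,0]:
L3 α=2/3: [156, 422/3, 142/3]
L4 α=0: [156, 422/3, 142/3]
L5 α=3/8: [1515/8, 1739/12, 2555/24]
L6 α=4/7: [6465/56, 733/4, 3963/56]
L7 α=1/2: [12569/112, 773/8, 6371/112]
L8 α=1/2: [12569/224, 2477/16, 23843/224]
rounded: [56, 155, 106]

(0,1) stack=L3,L4,L5,L6,L7,L8; from [0,0,0]:
L3 α=1/3: [23/3, 40/3, 20/3]
L4 α=1/7: [250/7, 193/7, 120/7]
L5 α=7/8: [5515/28, 2339/14, 5657/56]
L6 α=1/8: [5671/32, 2795/16, 6033/64]
L7 α=3/4: [11239/128, 9659/64, 46353/256]
L8 α=1/2: [30055/256, 18811/128, 64273/512]
rounded: [117, 147, 126]

at x=2,y=0 over L3,L4,L5,L6,L7:
after L3 α=2/3: [156, 422/3, 142/3]
after L4 α=0: [156, 422/3, 142/3]
after L5 α=3/8: [1515/8, 1739/12, 2555/24]
after L6 α=4/7: [6465/56, 733/4, 3963/56]
after L7 α=1/2: [12569/112, 773/8, 6371/112]
rounded: [112, 97, 57]


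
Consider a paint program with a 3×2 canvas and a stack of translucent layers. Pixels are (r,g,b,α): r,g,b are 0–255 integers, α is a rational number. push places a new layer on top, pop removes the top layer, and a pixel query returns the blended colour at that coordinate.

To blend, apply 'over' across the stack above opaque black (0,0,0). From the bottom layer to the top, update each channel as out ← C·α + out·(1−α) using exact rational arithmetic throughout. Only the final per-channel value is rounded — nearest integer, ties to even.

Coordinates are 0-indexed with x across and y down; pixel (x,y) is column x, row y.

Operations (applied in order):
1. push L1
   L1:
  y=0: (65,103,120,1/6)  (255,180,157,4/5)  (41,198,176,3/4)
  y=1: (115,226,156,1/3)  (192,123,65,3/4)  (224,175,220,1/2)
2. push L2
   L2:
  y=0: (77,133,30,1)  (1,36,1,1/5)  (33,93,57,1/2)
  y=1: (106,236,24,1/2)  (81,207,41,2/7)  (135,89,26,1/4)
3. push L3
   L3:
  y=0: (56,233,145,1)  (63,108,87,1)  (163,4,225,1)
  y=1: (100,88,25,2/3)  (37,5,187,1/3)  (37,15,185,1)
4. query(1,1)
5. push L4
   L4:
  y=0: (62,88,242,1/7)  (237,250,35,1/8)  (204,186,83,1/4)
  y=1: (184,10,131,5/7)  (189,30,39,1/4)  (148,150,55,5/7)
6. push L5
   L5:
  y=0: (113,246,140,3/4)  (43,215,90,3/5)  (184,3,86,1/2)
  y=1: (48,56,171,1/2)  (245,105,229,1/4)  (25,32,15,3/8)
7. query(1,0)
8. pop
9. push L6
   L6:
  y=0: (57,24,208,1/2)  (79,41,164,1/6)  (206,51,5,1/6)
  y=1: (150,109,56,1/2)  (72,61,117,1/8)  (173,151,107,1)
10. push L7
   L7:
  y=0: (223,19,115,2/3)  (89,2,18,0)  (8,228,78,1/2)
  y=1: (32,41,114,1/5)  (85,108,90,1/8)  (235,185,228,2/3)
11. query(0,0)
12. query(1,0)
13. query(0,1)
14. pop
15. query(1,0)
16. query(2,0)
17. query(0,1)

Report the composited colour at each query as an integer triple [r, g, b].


query (1,1) [L1,L2,L3] — begin 0,0,0
+L1 (α=3/4) → [144, 369/4, 195/4]
+L2 (α=2/7) → [126, 3501/28, 1303/28]
+L3 (α=1/3) → [289/3, 3571/42, 1307/14]
= [96, 85, 93]

at x=1,y=0 over L1,L2,L3,L4,L5:
after L1 α=4/5: [204, 144, 628/5]
after L2 α=1/5: [817/5, 612/5, 2517/25]
after L3 α=1: [63, 108, 87]
after L4 α=1/8: [339/4, 503/4, 161/2]
after L5 α=3/5: [597/10, 1793/10, 431/5]
= [60, 179, 86]

(0,0) stack=L1,L2,L3,L4,L6,L7; from [0,0,0]:
L1 α=1/6: [65/6, 103/6, 20]
L2 α=1: [77, 133, 30]
L3 α=1: [56, 233, 145]
L4 α=1/7: [398/7, 1486/7, 1112/7]
L6 α=1/2: [797/14, 827/7, 1284/7]
L7 α=2/3: [2347/14, 1093/21, 2894/21]
rounded: [168, 52, 138]

query (1,0) [L1,L2,L3,L4,L6,L7] — begin 0,0,0
after L1 α=4/5: [204, 144, 628/5]
after L2 α=1/5: [817/5, 612/5, 2517/25]
after L3 α=1: [63, 108, 87]
after L4 α=1/8: [339/4, 503/4, 161/2]
after L6 α=1/6: [2011/24, 893/8, 1133/12]
after L7 α=0: [2011/24, 893/8, 1133/12]
= [84, 112, 94]

at x=0,y=1 over L1,L2,L3,L4,L6,L7:
L1 α=1/3: [115/3, 226/3, 52]
L2 α=1/2: [433/6, 467/3, 38]
L3 α=2/3: [1633/18, 995/9, 88/3]
L4 α=5/7: [9913/63, 2440/63, 2141/21]
L6 α=1/2: [19363/126, 9307/126, 3317/42]
L7 α=1/5: [40742/315, 21197/315, 9028/105]
rounded: [129, 67, 86]

at x=1,y=0 over L1,L2,L3,L4,L6:
+L1 (α=4/5) → [204, 144, 628/5]
+L2 (α=1/5) → [817/5, 612/5, 2517/25]
+L3 (α=1) → [63, 108, 87]
+L4 (α=1/8) → [339/4, 503/4, 161/2]
+L6 (α=1/6) → [2011/24, 893/8, 1133/12]
rounded: [84, 112, 94]

query (2,0) [L1,L2,L3,L4,L6] — begin 0,0,0
L1 α=3/4: [123/4, 297/2, 132]
L2 α=1/2: [255/8, 483/4, 189/2]
L3 α=1: [163, 4, 225]
L4 α=1/4: [693/4, 99/2, 379/2]
L6 α=1/6: [4289/24, 199/4, 635/4]
rounded: [179, 50, 159]

(0,1) stack=L1,L2,L3,L4,L6; from [0,0,0]:
+L1 (α=1/3) → [115/3, 226/3, 52]
+L2 (α=1/2) → [433/6, 467/3, 38]
+L3 (α=2/3) → [1633/18, 995/9, 88/3]
+L4 (α=5/7) → [9913/63, 2440/63, 2141/21]
+L6 (α=1/2) → [19363/126, 9307/126, 3317/42]
rounded: [154, 74, 79]


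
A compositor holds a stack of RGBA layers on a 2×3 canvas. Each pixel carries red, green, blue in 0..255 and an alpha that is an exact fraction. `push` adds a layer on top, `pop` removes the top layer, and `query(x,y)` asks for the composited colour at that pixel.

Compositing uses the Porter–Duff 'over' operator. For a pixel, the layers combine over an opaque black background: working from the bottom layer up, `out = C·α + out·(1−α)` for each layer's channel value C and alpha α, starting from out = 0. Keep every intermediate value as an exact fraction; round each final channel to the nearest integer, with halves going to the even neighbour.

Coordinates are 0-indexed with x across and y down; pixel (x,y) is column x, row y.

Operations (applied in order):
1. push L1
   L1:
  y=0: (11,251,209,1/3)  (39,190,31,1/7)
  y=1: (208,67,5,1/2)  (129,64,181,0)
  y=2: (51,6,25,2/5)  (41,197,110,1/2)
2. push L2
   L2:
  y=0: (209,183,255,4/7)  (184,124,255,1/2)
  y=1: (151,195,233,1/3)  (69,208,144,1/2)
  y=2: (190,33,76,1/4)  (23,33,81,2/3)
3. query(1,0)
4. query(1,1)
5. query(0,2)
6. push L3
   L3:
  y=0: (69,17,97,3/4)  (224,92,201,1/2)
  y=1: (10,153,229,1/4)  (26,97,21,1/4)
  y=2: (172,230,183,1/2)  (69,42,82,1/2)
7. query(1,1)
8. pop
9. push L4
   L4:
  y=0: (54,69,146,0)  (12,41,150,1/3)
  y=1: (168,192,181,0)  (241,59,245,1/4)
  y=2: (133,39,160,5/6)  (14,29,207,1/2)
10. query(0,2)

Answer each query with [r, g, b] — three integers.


(1,0) stack=L1,L2; from [0,0,0]:
+L1 (α=1/7) → [39/7, 190/7, 31/7]
+L2 (α=1/2) → [1327/14, 529/7, 908/7]
→ [95, 76, 130]

(1,1) stack=L1,L2; from [0,0,0]:
L1 α=0: [0, 0, 0]
L2 α=1/2: [69/2, 104, 72]
→ [34, 104, 72]

at x=0,y=2 over L1,L2:
after L1 α=2/5: [102/5, 12/5, 10]
after L2 α=1/4: [314/5, 201/20, 53/2]
rounded: [63, 10, 26]

at x=1,y=1 over L1,L2,L3:
after L1 α=0: [0, 0, 0]
after L2 α=1/2: [69/2, 104, 72]
after L3 α=1/4: [259/8, 409/4, 237/4]
= [32, 102, 59]

at x=0,y=2 over L1,L2,L4:
L1 α=2/5: [102/5, 12/5, 10]
L2 α=1/4: [314/5, 201/20, 53/2]
L4 α=5/6: [1213/10, 1367/40, 551/4]
rounded: [121, 34, 138]


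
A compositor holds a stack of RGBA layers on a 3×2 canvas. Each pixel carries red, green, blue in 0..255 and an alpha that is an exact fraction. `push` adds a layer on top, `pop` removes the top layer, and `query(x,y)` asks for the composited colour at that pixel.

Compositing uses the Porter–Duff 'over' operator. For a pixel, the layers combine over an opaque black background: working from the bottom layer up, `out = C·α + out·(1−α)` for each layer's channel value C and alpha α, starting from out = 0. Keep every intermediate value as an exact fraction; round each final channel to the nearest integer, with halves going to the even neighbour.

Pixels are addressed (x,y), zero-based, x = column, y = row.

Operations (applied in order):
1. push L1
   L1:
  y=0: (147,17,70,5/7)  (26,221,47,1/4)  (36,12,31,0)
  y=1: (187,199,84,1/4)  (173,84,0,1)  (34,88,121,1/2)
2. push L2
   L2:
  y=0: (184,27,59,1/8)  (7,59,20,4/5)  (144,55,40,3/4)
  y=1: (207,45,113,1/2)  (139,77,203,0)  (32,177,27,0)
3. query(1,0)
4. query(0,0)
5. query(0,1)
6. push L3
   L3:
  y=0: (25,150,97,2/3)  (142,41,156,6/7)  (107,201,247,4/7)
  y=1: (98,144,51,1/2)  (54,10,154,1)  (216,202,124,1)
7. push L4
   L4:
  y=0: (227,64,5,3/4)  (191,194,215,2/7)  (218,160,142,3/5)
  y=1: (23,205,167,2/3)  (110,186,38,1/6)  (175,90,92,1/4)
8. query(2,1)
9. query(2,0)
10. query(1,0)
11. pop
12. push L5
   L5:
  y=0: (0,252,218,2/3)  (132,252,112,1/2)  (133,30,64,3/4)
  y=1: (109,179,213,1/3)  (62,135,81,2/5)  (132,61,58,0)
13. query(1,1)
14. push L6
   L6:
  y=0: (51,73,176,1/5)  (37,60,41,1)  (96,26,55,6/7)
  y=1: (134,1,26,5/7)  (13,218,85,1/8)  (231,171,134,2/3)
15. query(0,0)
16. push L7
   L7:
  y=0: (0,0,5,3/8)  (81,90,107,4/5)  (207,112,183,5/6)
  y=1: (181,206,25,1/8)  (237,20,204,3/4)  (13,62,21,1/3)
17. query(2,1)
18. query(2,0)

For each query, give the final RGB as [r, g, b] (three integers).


query (1,0) [L1,L2] — begin 0,0,0
+L1 (α=1/4) → [13/2, 221/4, 47/4]
+L2 (α=4/5) → [69/10, 233/4, 367/20]
→ [7, 58, 18]

(0,0) stack=L1,L2; from [0,0,0]:
+L1 (α=5/7) → [105, 85/7, 50]
+L2 (α=1/8) → [919/8, 14, 409/8]
rounded: [115, 14, 51]

query (0,1) [L1,L2] — begin 0,0,0
L1 α=1/4: [187/4, 199/4, 21]
L2 α=1/2: [1015/8, 379/8, 67]
rounded: [127, 47, 67]

at x=2,y=1 over L1,L2,L3,L4:
after L1 α=1/2: [17, 44, 121/2]
after L2 α=0: [17, 44, 121/2]
after L3 α=1: [216, 202, 124]
after L4 α=1/4: [823/4, 174, 116]
→ [206, 174, 116]

at x=2,y=0 over L1,L2,L3,L4:
+L1 (α=0) → [0, 0, 0]
+L2 (α=3/4) → [108, 165/4, 30]
+L3 (α=4/7) → [752/7, 3711/28, 154]
+L4 (α=3/5) → [6082/35, 10431/70, 734/5]
rounded: [174, 149, 147]

(1,0) stack=L1,L2,L3,L4; from [0,0,0]:
L1 α=1/4: [13/2, 221/4, 47/4]
L2 α=4/5: [69/10, 233/4, 367/20]
L3 α=6/7: [1227/10, 1217/28, 19087/140]
L4 α=2/7: [1991/14, 16949/196, 31127/196]
rounded: [142, 86, 159]

(1,1) stack=L1,L2,L3,L5; from [0,0,0]:
after L1 α=1: [173, 84, 0]
after L2 α=0: [173, 84, 0]
after L3 α=1: [54, 10, 154]
after L5 α=2/5: [286/5, 60, 624/5]
→ [57, 60, 125]

at x=0,y=0 over L1,L2,L3,L5,L6:
L1 α=5/7: [105, 85/7, 50]
L2 α=1/8: [919/8, 14, 409/8]
L3 α=2/3: [1319/24, 314/3, 1961/24]
L5 α=2/3: [1319/72, 1826/9, 12425/72]
L6 α=1/5: [2237/90, 7961/45, 15593/90]
→ [25, 177, 173]

(2,1) stack=L1,L2,L3,L5,L6,L7; from [0,0,0]:
after L1 α=1/2: [17, 44, 121/2]
after L2 α=0: [17, 44, 121/2]
after L3 α=1: [216, 202, 124]
after L5 α=0: [216, 202, 124]
after L6 α=2/3: [226, 544/3, 392/3]
after L7 α=1/3: [155, 1274/9, 847/9]
= [155, 142, 94]

query (2,0) [L1,L2,L3,L5,L6,L7] — begin 0,0,0
+L1 (α=0) → [0, 0, 0]
+L2 (α=3/4) → [108, 165/4, 30]
+L3 (α=4/7) → [752/7, 3711/28, 154]
+L5 (α=3/4) → [3545/28, 6231/112, 173/2]
+L6 (α=6/7) → [19673/196, 23703/784, 119/2]
+L7 (α=5/6) → [222533/1176, 462743/4704, 1949/12]
= [189, 98, 162]


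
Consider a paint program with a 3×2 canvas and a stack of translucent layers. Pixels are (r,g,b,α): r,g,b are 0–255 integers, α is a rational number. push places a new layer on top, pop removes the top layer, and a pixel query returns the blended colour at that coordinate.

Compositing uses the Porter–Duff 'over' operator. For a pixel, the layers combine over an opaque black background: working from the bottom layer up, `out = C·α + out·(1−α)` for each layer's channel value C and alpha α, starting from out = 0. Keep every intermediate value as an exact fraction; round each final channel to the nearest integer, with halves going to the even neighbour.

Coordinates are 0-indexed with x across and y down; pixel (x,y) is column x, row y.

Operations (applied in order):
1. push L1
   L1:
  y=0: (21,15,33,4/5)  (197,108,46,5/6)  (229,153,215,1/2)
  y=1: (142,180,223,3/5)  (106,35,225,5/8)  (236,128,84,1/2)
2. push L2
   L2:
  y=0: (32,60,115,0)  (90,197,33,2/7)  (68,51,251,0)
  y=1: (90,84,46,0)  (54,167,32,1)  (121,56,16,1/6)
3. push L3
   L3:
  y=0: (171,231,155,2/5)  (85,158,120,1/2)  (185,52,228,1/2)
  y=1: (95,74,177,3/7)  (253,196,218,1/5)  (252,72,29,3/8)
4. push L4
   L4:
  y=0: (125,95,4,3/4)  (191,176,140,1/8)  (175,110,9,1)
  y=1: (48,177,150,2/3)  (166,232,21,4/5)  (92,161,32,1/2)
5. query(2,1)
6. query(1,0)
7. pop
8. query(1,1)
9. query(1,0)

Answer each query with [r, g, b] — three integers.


(2,1) stack=L1,L2,L3,L4; from [0,0,0]:
L1 α=1/2: [118, 64, 42]
L2 α=1/6: [237/2, 188/3, 113/3]
L3 α=3/8: [2697/16, 397/6, 413/12]
L4 α=1/2: [4169/32, 1363/12, 797/24]
rounded: [130, 114, 33]

(1,0) stack=L1,L2,L3,L4; from [0,0,0]:
L1 α=5/6: [985/6, 90, 115/3]
L2 α=2/7: [6005/42, 844/7, 773/21]
L3 α=1/2: [9575/84, 975/7, 3293/42]
L4 α=1/8: [11867/96, 1151/8, 4133/48]
rounded: [124, 144, 86]

at x=1,y=1 over L1,L2,L3:
+L1 (α=5/8) → [265/4, 175/8, 1125/8]
+L2 (α=1) → [54, 167, 32]
+L3 (α=1/5) → [469/5, 864/5, 346/5]
→ [94, 173, 69]

query (1,0) [L1,L2,L3] — begin 0,0,0
L1 α=5/6: [985/6, 90, 115/3]
L2 α=2/7: [6005/42, 844/7, 773/21]
L3 α=1/2: [9575/84, 975/7, 3293/42]
= [114, 139, 78]


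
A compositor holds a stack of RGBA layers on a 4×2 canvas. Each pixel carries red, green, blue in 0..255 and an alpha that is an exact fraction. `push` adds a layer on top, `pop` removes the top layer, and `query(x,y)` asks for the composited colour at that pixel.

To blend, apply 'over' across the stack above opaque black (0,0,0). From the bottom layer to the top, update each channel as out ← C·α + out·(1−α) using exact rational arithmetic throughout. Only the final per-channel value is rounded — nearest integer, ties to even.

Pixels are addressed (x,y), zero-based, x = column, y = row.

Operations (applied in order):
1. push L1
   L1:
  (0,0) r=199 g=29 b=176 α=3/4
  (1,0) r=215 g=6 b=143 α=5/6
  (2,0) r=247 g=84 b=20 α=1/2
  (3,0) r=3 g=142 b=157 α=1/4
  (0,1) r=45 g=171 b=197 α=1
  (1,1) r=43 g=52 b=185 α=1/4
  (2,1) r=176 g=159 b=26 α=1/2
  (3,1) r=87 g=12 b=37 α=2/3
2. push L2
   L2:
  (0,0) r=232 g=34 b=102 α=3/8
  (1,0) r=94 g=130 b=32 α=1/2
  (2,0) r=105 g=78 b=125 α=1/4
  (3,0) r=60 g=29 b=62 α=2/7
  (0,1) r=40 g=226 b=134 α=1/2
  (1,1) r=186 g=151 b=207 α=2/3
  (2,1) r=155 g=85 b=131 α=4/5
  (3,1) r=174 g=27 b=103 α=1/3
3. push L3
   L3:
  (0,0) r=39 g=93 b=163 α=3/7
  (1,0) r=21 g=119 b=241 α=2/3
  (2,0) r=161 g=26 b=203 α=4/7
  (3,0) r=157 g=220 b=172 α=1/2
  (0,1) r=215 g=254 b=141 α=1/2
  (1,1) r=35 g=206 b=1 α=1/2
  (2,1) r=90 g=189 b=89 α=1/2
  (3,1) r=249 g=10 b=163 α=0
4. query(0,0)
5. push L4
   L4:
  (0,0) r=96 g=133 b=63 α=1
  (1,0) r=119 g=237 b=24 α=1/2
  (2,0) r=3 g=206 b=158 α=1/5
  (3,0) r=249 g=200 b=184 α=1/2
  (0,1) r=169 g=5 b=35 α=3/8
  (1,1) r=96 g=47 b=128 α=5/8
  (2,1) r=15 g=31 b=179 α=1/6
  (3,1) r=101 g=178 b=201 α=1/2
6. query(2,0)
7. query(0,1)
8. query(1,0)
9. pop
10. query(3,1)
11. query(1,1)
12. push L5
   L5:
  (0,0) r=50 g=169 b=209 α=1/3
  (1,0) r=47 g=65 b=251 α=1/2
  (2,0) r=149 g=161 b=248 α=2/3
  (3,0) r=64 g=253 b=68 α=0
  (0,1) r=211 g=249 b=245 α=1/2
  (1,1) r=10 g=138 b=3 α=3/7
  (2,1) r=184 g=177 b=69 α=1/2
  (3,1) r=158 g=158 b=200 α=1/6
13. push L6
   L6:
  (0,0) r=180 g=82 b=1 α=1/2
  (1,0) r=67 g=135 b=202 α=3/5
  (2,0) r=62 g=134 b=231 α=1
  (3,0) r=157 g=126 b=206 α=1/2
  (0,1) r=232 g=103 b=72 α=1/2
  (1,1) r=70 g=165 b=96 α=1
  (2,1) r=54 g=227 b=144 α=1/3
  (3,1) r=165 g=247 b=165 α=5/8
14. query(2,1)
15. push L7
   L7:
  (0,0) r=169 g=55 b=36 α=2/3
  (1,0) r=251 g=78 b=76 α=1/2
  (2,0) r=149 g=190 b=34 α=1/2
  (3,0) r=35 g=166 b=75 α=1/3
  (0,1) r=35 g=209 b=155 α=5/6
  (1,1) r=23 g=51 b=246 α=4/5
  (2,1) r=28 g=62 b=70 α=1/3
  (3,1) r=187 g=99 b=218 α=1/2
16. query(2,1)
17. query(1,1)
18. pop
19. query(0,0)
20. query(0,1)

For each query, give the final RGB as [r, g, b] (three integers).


at x=0,y=0 over L1,L2,L3:
after L1 α=3/4: [597/4, 87/4, 132]
after L2 α=3/8: [5769/32, 843/32, 483/4]
after L3 α=3/7: [6705/56, 3075/56, 972/7]
= [120, 55, 139]

(2,0) stack=L1,L2,L3,L4; from [0,0,0]:
after L1 α=1/2: [247/2, 42, 10]
after L2 α=1/4: [951/8, 51, 155/4]
after L3 α=4/7: [8005/56, 257/7, 3713/28]
after L4 α=1/5: [8047/70, 494/7, 4819/35]
→ [115, 71, 138]

query (0,1) [L1,L2,L3,L4] — begin 0,0,0
L1 α=1: [45, 171, 197]
L2 α=1/2: [85/2, 397/2, 331/2]
L3 α=1/2: [515/4, 905/4, 613/4]
L4 α=3/8: [4603/32, 4585/32, 3485/32]
= [144, 143, 109]

at x=1,y=0 over L1,L2,L3,L4:
after L1 α=5/6: [1075/6, 5, 715/6]
after L2 α=1/2: [1639/12, 135/2, 907/12]
after L3 α=2/3: [2143/36, 611/6, 6691/36]
after L4 α=1/2: [6427/72, 2033/12, 7555/72]
= [89, 169, 105]

(3,1) stack=L1,L2,L3; from [0,0,0]:
+L1 (α=2/3) → [58, 8, 74/3]
+L2 (α=1/3) → [290/3, 43/3, 457/9]
+L3 (α=0) → [290/3, 43/3, 457/9]
→ [97, 14, 51]

query (1,1) [L1,L2,L3] — begin 0,0,0
after L1 α=1/4: [43/4, 13, 185/4]
after L2 α=2/3: [1531/12, 105, 1841/12]
after L3 α=1/2: [1951/24, 311/2, 1853/24]
= [81, 156, 77]

at x=2,y=1 over L1,L2,L3,L5,L6:
L1 α=1/2: [88, 159/2, 13]
L2 α=4/5: [708/5, 839/10, 537/5]
L3 α=1/2: [579/5, 2729/20, 491/5]
L5 α=1/2: [1499/10, 6269/40, 418/5]
L6 α=1/3: [1769/15, 3603/20, 1556/15]
= [118, 180, 104]

(2,1) stack=L1,L2,L3,L5,L6,L7; from [0,0,0]:
after L1 α=1/2: [88, 159/2, 13]
after L2 α=4/5: [708/5, 839/10, 537/5]
after L3 α=1/2: [579/5, 2729/20, 491/5]
after L5 α=1/2: [1499/10, 6269/40, 418/5]
after L6 α=1/3: [1769/15, 3603/20, 1556/15]
after L7 α=1/3: [3958/45, 4223/30, 4162/45]
→ [88, 141, 92]

query (1,1) [L1,L2,L3,L5,L6,L7] — begin 0,0,0
L1 α=1/4: [43/4, 13, 185/4]
L2 α=2/3: [1531/12, 105, 1841/12]
L3 α=1/2: [1951/24, 311/2, 1853/24]
L5 α=3/7: [2131/42, 148, 1907/42]
L6 α=1: [70, 165, 96]
L7 α=4/5: [162/5, 369/5, 216]
= [32, 74, 216]

(0,0) stack=L1,L2,L3,L5,L6; from [0,0,0]:
+L1 (α=3/4) → [597/4, 87/4, 132]
+L2 (α=3/8) → [5769/32, 843/32, 483/4]
+L3 (α=3/7) → [6705/56, 3075/56, 972/7]
+L5 (α=1/3) → [8105/84, 7807/84, 3407/21]
+L6 (α=1/2) → [23225/168, 14695/168, 1714/21]
= [138, 87, 82]

query (0,1) [L1,L2,L3,L5,L6] — begin 0,0,0
+L1 (α=1) → [45, 171, 197]
+L2 (α=1/2) → [85/2, 397/2, 331/2]
+L3 (α=1/2) → [515/4, 905/4, 613/4]
+L5 (α=1/2) → [1359/8, 1901/8, 1593/8]
+L6 (α=1/2) → [3215/16, 2725/16, 2169/16]
→ [201, 170, 136]


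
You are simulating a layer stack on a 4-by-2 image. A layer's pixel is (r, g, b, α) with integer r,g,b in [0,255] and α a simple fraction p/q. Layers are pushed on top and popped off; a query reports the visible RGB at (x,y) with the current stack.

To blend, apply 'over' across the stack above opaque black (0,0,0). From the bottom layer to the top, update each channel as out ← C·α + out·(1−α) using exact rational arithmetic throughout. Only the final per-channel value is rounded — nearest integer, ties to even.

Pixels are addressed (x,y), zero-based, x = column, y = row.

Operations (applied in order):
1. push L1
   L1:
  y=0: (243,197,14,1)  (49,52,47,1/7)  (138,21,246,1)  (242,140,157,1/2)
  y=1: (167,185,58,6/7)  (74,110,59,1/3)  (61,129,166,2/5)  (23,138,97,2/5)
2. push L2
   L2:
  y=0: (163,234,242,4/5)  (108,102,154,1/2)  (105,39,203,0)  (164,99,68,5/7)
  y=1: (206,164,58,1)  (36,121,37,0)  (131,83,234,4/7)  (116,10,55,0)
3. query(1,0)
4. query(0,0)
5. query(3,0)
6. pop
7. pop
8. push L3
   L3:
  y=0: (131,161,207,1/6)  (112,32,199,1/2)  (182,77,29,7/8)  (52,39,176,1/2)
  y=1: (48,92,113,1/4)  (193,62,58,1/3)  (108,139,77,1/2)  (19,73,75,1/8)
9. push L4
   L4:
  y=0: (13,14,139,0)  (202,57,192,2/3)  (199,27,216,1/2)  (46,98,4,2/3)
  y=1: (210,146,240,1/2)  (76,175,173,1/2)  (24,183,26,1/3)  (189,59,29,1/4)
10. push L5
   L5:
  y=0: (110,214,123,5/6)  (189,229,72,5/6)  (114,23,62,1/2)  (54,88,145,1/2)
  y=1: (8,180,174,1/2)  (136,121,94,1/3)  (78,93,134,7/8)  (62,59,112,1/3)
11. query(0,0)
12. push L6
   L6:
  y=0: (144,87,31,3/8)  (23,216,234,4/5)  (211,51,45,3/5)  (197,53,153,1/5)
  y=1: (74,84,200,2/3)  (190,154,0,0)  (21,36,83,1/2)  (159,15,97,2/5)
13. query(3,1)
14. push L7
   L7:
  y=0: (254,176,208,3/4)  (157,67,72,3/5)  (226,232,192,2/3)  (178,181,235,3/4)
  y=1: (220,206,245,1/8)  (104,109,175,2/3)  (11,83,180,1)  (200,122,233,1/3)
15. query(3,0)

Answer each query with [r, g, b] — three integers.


at x=1,y=0 over L1,L2:
+L1 (α=1/7) → [7, 52/7, 47/7]
+L2 (α=1/2) → [115/2, 383/7, 1125/14]
rounded: [58, 55, 80]

(0,0) stack=L1,L2; from [0,0,0]:
after L1 α=1: [243, 197, 14]
after L2 α=4/5: [179, 1133/5, 982/5]
= [179, 227, 196]

(3,0) stack=L1,L2; from [0,0,0]:
L1 α=1/2: [121, 70, 157/2]
L2 α=5/7: [1062/7, 635/7, 71]
= [152, 91, 71]

query (0,0) [L3,L4,L5] — begin 0,0,0
L3 α=1/6: [131/6, 161/6, 69/2]
L4 α=0: [131/6, 161/6, 69/2]
L5 α=5/6: [3431/36, 6581/36, 433/4]
rounded: [95, 183, 108]

at x=3,y=1 over L3,L4,L5,L6:
+L3 (α=1/8) → [19/8, 73/8, 75/8]
+L4 (α=1/4) → [1569/32, 691/32, 457/32]
+L5 (α=1/3) → [2561/48, 545/16, 2249/48]
+L6 (α=2/5) → [7649/80, 423/16, 5353/80]
= [96, 26, 67]

query (3,0) [L3,L4,L5,L6,L7] — begin 0,0,0
after L3 α=1/2: [26, 39/2, 88]
after L4 α=2/3: [118/3, 431/6, 32]
after L5 α=1/2: [140/3, 959/12, 177/2]
after L6 α=1/5: [1151/15, 1118/15, 507/5]
after L7 α=3/4: [9161/60, 9263/60, 1008/5]
rounded: [153, 154, 202]
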